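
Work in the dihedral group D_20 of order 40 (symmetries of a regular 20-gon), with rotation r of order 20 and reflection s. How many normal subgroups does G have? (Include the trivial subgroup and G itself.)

9

G has 48 subgroups. Checking conjugation-invariance by order — order 1: 1/1 normal; order 2: 1/21 normal; order 4: 1/11 normal; order 5: 1/1 normal; order 8: 0/5 normal; order 10: 1/5 normal; order 20: 3/3 normal; order 40: 1/1 normal.
Total normal subgroups: 9.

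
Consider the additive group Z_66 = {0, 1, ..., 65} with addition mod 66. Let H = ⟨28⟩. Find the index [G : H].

2

|⟨28⟩| = 33 and |G| = 66.
By Lagrange, [G : H] = |G|/|H| = 66/33 = 2.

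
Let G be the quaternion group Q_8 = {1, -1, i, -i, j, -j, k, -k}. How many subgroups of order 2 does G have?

1

|G| = 8 and 2 | 8, so subgroups of order 2 are possible by Lagrange.
The subgroups of order 2 are: {1, -1}.
So G has 1 subgroup of order 2.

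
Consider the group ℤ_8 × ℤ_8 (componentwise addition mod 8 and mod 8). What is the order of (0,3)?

8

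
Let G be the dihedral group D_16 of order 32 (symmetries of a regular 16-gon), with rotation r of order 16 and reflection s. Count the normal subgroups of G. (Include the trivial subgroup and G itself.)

8

G has 36 subgroups. Checking conjugation-invariance by order — order 1: 1/1 normal; order 2: 1/17 normal; order 4: 1/9 normal; order 8: 1/5 normal; order 16: 3/3 normal; order 32: 1/1 normal.
Total normal subgroups: 8.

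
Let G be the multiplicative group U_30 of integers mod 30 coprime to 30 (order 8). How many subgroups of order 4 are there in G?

|G| = 8 and 4 | 8, so subgroups of order 4 are possible by Lagrange.
The subgroups of order 4 are: {1, 11, 19, 29}; {1, 7, 13, 19}; {1, 17, 19, 23}.
So G has 3 subgroups of order 4.

3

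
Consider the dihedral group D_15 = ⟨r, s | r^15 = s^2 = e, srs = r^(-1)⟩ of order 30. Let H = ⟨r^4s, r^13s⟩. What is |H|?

10

|⟨r^4s⟩| = 2 and |⟨r^13s⟩| = 2, so |H| is a multiple of lcm(2, 2) = 2 and divides |G| = 30.
Closing under the operation: H = {e, r^3, r^6, r^9, r^12, rs, r^4s, r^7s, r^10s, r^13s}, so |H| = 10.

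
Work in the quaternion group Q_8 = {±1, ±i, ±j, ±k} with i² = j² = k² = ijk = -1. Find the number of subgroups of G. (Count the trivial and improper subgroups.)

|G| = 8, so by Lagrange every subgroup order divides 8. Divisors: 1, 2, 4, 8.
Subgroups by order — order 1: 1; order 2: 1; order 4: 3; order 8: 1.
Total: 1 + 1 + 3 + 1 = 6.

6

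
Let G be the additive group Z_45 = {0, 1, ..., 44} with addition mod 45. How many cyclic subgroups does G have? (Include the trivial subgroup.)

Each element a generates a cyclic subgroup ⟨a⟩; distinct elements may generate the same one (a cyclic group of order d has φ(d) generators).
Cyclic subgroups by order — order 1: 1; order 3: 1; order 5: 1; order 9: 1; order 15: 1; order 45: 1.
Total: 6.

6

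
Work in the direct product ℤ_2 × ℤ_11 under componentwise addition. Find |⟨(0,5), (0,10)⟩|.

|⟨(0,5)⟩| = 11 and |⟨(0,10)⟩| = 11, so |H| is a multiple of lcm(11, 11) = 11 and divides |G| = 22.
Closing under the operation: H = {(0,0), (0,1), (0,2), (0,3), (0,4), (0,5), (0,6), (0,7), (0,8), (0,9), (0,10)}, so |H| = 11.

11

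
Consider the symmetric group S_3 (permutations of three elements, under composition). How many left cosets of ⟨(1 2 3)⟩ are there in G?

2

|⟨(1 2 3)⟩| = 3 and |G| = 6.
By Lagrange, [G : H] = |G|/|H| = 6/3 = 2.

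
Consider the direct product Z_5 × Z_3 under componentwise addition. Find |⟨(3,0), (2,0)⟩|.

|⟨(3,0)⟩| = 5 and |⟨(2,0)⟩| = 5, so |H| is a multiple of lcm(5, 5) = 5 and divides |G| = 15.
Closing under the operation: H = {(0,0), (1,0), (2,0), (3,0), (4,0)}, so |H| = 5.

5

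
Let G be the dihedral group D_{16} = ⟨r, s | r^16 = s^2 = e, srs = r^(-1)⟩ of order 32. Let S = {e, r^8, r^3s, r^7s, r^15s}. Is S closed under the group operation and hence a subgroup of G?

No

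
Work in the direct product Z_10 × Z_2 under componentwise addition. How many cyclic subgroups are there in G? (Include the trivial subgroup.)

8

A cyclic subgroup of order d is generated by each of its φ(d) elements of order d, so the cyclic subgroups of order d number (#elements of order d)/φ(d).
Cyclic subgroups by order — order 1: 1; order 2: 3; order 5: 1; order 10: 3.
Total: 8.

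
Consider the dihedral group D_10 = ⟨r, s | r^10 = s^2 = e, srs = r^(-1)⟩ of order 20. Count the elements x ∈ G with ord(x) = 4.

0

No element of G has order 4 (even though 4 | 20).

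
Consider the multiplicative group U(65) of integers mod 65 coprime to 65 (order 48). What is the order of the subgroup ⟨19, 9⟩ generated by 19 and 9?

24

|⟨19⟩| = 12 and |⟨9⟩| = 6, so |H| is a multiple of lcm(12, 6) = 12 and divides |G| = 48.
Closing under the operation: H = {1, 4, 6, 9, 11, 14, 16, 19, 21, 24, 29, 31, 34, 36, 41, 44, 46, 49, 51, 54, 56, 59, 61, 64}, so |H| = 24.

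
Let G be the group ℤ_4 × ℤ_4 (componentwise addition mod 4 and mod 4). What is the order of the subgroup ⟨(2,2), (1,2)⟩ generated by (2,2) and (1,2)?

8

|⟨(2,2)⟩| = 2 and |⟨(1,2)⟩| = 4, so |H| is a multiple of lcm(2, 4) = 4 and divides |G| = 16.
Closing under the operation: H = {(0,0), (0,2), (1,0), (1,2), (2,0), (2,2), (3,0), (3,2)}, so |H| = 8.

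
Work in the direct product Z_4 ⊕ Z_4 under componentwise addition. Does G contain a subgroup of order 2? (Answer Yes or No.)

Yes

2 | 16. A subgroup of order 2 is {(0,0), (0,2)}.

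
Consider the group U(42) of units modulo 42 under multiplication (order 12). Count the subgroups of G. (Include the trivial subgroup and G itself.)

10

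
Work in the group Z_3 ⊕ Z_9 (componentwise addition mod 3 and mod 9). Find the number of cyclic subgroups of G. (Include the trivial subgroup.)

8

A cyclic subgroup of order d is generated by each of its φ(d) elements of order d, so the cyclic subgroups of order d number (#elements of order d)/φ(d).
Cyclic subgroups by order — order 1: 1; order 3: 4; order 9: 3.
Total: 8.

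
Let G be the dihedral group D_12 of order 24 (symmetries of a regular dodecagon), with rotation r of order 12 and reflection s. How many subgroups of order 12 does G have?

3

|G| = 24 and 12 | 24, so subgroups of order 12 are possible by Lagrange.
The subgroups of order 12 are: {e, r, r^2, r^3, r^4, r^5, r^6, r^7, r^8, r^9, r^10, r^11}; {e, r^2, r^4, r^6, r^8, r^10, s, r^2s, r^4s, r^6s, r^8s, r^10s}; {e, r^2, r^4, r^6, r^8, r^10, rs, r^3s, r^5s, r^7s, r^9s, r^11s}.
So G has 3 subgroups of order 12.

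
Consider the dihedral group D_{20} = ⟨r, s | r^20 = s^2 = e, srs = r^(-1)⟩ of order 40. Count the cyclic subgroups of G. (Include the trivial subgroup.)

26

Each element a generates a cyclic subgroup ⟨a⟩; distinct elements may generate the same one (a cyclic group of order d has φ(d) generators).
Cyclic subgroups by order — order 1: 1; order 2: 21; order 4: 1; order 5: 1; order 10: 1; order 20: 1.
Total: 26.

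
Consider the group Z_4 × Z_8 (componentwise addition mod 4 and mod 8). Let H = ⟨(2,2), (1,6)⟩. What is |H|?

16

|⟨(2,2)⟩| = 4 and |⟨(1,6)⟩| = 4, so |H| is a multiple of lcm(4, 4) = 4 and divides |G| = 32.
Closing under the operation: H = {(0,0), (0,2), (0,4), (0,6), (1,0), (1,2), (1,4), (1,6), (2,0), (2,2), (2,4), (2,6), (3,0), (3,2), (3,4), (3,6)}, so |H| = 16.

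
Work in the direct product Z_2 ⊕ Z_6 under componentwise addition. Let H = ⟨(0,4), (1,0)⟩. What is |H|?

6

|⟨(0,4)⟩| = 3 and |⟨(1,0)⟩| = 2, so |H| is a multiple of lcm(3, 2) = 6 and divides |G| = 12.
Closing under the operation: H = {(0,0), (0,2), (0,4), (1,0), (1,2), (1,4)}, so |H| = 6.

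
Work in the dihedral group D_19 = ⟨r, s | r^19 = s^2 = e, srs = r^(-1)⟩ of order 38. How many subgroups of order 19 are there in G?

1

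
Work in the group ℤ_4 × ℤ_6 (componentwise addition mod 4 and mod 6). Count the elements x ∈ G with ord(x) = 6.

6

An element (a,b) has order lcm(ord(a), ord(b)); count pairs with lcm equal to 6.
Enumerating gives 6 such elements.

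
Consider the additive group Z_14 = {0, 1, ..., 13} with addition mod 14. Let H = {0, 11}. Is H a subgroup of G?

11 ∈ H but its inverse 3 ∉ H, so H is not a subgroup.

No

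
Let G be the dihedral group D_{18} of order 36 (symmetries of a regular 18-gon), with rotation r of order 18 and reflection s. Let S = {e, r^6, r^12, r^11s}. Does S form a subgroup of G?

No

Closure fails: r^11s · r^6 = r^5s ∉ S. So S is not a subgroup.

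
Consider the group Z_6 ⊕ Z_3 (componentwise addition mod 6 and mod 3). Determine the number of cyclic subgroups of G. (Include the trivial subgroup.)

Group the elements of G by the cyclic subgroup they generate; each cyclic subgroup of order d accounts for φ(d) elements.
Cyclic subgroups by order — order 1: 1; order 2: 1; order 3: 4; order 6: 4.
Total: 10.

10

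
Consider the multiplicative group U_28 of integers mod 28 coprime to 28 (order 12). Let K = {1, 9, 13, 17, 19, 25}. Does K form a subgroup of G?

17 ∈ K but its inverse 5 ∉ K, so K is not a subgroup.

No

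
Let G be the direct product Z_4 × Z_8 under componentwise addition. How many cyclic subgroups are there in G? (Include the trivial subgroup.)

Each element a generates a cyclic subgroup ⟨a⟩; distinct elements may generate the same one (a cyclic group of order d has φ(d) generators).
Cyclic subgroups by order — order 1: 1; order 2: 3; order 4: 6; order 8: 4.
Total: 14.

14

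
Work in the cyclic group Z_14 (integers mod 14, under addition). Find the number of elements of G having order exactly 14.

In a cyclic group of order 14, the number of elements of order d (for d | 14) is φ(d).
φ(14) = 6.

6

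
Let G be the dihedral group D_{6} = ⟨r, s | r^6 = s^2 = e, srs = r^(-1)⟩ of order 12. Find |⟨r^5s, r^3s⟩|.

6

|⟨r^5s⟩| = 2 and |⟨r^3s⟩| = 2, so |H| is a multiple of lcm(2, 2) = 2 and divides |G| = 12.
Closing under the operation: H = {e, r^2, r^4, rs, r^3s, r^5s}, so |H| = 6.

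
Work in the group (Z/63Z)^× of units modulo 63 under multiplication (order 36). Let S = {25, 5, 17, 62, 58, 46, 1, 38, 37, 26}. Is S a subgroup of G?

No

|S| = 10 does not divide |G| = 36, so by Lagrange S is not a subgroup.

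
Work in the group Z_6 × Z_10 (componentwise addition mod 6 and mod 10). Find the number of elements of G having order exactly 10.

An element (a,b) has order lcm(ord(a), ord(b)); count pairs with lcm equal to 10.
Enumerating gives 12 such elements.

12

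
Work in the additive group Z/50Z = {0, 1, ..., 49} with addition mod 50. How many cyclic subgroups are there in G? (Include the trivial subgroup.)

6

A cyclic subgroup of order d is generated by each of its φ(d) elements of order d, so the cyclic subgroups of order d number (#elements of order d)/φ(d).
Cyclic subgroups by order — order 1: 1; order 2: 1; order 5: 1; order 10: 1; order 25: 1; order 50: 1.
Total: 6.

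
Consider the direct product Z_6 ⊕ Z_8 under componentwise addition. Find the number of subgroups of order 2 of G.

|G| = 48 and 2 | 48, so subgroups of order 2 are possible by Lagrange.
The subgroups of order 2 are: {(0,0), (0,4)}; {(0,0), (3,0)}; {(0,0), (3,4)}.
So G has 3 subgroups of order 2.

3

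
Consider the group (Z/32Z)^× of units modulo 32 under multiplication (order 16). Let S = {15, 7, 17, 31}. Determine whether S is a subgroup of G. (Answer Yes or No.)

The identity 1 ∉ S, so S is not a subgroup.

No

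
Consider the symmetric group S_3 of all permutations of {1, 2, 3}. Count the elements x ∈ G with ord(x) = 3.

The elements of order 3 are: (1 2 3), (1 3 2).
That's 2.

2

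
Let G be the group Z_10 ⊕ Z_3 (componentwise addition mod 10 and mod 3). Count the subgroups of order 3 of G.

|G| = 30 and 3 | 30, so subgroups of order 3 are possible by Lagrange.
The subgroups of order 3 are: {(0,0), (0,1), (0,2)}.
So G has 1 subgroup of order 3.

1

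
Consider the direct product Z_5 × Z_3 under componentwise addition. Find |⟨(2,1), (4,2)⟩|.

15

|⟨(2,1)⟩| = 15 and |⟨(4,2)⟩| = 15, so |H| is a multiple of lcm(15, 15) = 15 and divides |G| = 15.
Closing {(2,1), (4,2)} under the group operation gives all of G, so |H| = 15.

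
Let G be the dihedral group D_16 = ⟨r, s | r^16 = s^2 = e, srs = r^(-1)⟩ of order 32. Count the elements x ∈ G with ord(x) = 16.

The elements of order 16 are: r, r^3, r^5, r^7, r^9, r^11, r^13, r^15.
That's 8.

8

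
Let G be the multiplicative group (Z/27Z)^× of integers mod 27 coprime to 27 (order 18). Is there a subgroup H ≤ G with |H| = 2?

Yes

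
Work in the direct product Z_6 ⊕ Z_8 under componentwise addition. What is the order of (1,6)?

The order of (1,6) in Z_6 × Z_8 is lcm(ord(1) in Z_6, ord(6) in Z_8).
ord(1) = 6 and ord(6) = 4, so |⟨(1,6)⟩| = lcm(6, 4) = 12.

12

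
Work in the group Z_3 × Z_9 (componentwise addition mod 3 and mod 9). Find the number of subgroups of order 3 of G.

4

|G| = 27 and 3 | 27, so subgroups of order 3 are possible by Lagrange.
The subgroups of order 3 are: {(0,0), (0,3), (0,6)}; {(0,0), (1,0), (2,0)}; {(0,0), (1,3), (2,6)}; {(0,0), (1,6), (2,3)}.
So G has 4 subgroups of order 3.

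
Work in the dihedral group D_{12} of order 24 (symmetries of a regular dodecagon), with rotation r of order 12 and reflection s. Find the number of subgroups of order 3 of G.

1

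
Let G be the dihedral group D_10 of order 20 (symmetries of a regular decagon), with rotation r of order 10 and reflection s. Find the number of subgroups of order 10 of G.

3

|G| = 20 and 10 | 20, so subgroups of order 10 are possible by Lagrange.
The subgroups of order 10 are: {e, r, r^2, r^3, r^4, r^5, r^6, r^7, r^8, r^9}; {e, r^2, r^4, r^6, r^8, s, r^2s, r^4s, r^6s, r^8s}; {e, r^2, r^4, r^6, r^8, rs, r^3s, r^5s, r^7s, r^9s}.
So G has 3 subgroups of order 10.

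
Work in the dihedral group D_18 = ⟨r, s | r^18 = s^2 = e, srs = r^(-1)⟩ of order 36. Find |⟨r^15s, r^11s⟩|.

18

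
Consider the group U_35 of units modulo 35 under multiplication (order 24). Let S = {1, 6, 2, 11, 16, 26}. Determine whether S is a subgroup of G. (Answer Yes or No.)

No

2 ∈ S but its inverse 18 ∉ S, so S is not a subgroup.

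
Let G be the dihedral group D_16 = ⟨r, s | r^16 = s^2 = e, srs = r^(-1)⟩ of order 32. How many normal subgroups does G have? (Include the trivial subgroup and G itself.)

G has 36 subgroups. Checking conjugation-invariance by order — order 1: 1/1 normal; order 2: 1/17 normal; order 4: 1/9 normal; order 8: 1/5 normal; order 16: 3/3 normal; order 32: 1/1 normal.
Total normal subgroups: 8.

8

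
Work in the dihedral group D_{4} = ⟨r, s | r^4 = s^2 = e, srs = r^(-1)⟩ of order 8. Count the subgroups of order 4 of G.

3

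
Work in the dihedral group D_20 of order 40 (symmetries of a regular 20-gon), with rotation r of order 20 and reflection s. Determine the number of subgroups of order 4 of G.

|G| = 40 and 4 | 40, so subgroups of order 4 are possible by Lagrange.
The subgroups of order 4 are: {e, r^10, s, r^10s}; {e, r^10, rs, r^11s}; {e, r^10, r^2s, r^12s}; {e, r^10, r^3s, r^13s}; … (11 in all).
So G has 11 subgroups of order 4.

11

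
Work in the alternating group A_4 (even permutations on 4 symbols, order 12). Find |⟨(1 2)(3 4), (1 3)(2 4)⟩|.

|⟨(1 2)(3 4)⟩| = 2 and |⟨(1 3)(2 4)⟩| = 2, so |H| is a multiple of lcm(2, 2) = 2 and divides |G| = 12.
Closing under the operation: H = {e, (1 2)(3 4), (1 3)(2 4), (1 4)(2 3)}, so |H| = 4.

4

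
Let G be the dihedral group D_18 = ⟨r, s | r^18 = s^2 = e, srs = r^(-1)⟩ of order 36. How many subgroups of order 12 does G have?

3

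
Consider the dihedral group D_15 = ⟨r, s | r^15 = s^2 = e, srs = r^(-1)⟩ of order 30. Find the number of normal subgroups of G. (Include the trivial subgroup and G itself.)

5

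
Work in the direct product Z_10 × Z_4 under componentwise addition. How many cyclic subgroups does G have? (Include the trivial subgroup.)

A cyclic subgroup of order d is generated by each of its φ(d) elements of order d, so the cyclic subgroups of order d number (#elements of order d)/φ(d).
Cyclic subgroups by order — order 1: 1; order 2: 3; order 4: 2; order 5: 1; order 10: 3; order 20: 2.
Total: 12.

12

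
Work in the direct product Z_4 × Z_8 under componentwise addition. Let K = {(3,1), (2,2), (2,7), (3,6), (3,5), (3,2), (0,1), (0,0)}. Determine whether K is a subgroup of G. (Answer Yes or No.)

No

(0,1) ∈ K but its inverse (0,7) ∉ K, so K is not a subgroup.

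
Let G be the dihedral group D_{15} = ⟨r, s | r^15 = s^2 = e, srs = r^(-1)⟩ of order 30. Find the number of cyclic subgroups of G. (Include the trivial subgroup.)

19

Group the elements of G by the cyclic subgroup they generate; each cyclic subgroup of order d accounts for φ(d) elements.
Cyclic subgroups by order — order 1: 1; order 2: 15; order 3: 1; order 5: 1; order 15: 1.
Total: 19.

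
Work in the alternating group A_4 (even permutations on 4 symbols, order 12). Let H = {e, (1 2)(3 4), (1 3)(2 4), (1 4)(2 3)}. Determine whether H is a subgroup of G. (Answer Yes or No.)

Yes

|H| = 4 divides |G| = 12, consistent with Lagrange.
H contains the identity, every element's inverse is in H, and H is closed under ∘: it is a subgroup.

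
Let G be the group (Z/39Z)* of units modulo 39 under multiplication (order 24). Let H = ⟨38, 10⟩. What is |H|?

12

|⟨38⟩| = 2 and |⟨10⟩| = 6, so |H| is a multiple of lcm(2, 6) = 6 and divides |G| = 24.
Closing under the operation: H = {1, 4, 10, 14, 16, 17, 22, 23, 25, 29, 35, 38}, so |H| = 12.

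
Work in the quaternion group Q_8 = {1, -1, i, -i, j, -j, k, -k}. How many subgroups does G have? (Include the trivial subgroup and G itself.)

|G| = 8, so by Lagrange every subgroup order divides 8. Divisors: 1, 2, 4, 8.
Subgroups by order — order 1: 1; order 2: 1; order 4: 3; order 8: 1.
Total: 1 + 1 + 3 + 1 = 6.

6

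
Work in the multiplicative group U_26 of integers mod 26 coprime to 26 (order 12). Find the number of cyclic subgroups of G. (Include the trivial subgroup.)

6

A cyclic subgroup of order d is generated by each of its φ(d) elements of order d, so the cyclic subgroups of order d number (#elements of order d)/φ(d).
Cyclic subgroups by order — order 1: 1; order 2: 1; order 3: 1; order 4: 1; order 6: 1; order 12: 1.
Total: 6.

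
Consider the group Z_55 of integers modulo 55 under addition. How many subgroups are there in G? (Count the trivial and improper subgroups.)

A cyclic group of order 55 has exactly one subgroup for each divisor of 55.
Divisors of 55: 1, 5, 11, 55.
So Z_55 has 4 subgroups.

4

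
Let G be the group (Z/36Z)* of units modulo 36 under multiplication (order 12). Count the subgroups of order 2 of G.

3

|G| = 12 and 2 | 12, so subgroups of order 2 are possible by Lagrange.
The subgroups of order 2 are: {1, 17}; {1, 19}; {1, 35}.
So G has 3 subgroups of order 2.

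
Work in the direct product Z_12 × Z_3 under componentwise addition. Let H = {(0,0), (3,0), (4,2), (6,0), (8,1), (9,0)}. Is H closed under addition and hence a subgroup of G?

No

Closure fails: (9,0) + (8,1) = (5,1) ∉ H. So H is not a subgroup.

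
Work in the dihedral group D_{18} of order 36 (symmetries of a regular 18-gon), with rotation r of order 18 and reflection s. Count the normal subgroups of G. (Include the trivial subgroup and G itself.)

9

G has 45 subgroups. Checking conjugation-invariance by order — order 1: 1/1 normal; order 2: 1/19 normal; order 3: 1/1 normal; order 4: 0/9 normal; order 6: 1/7 normal; order 9: 1/1 normal; order 12: 0/3 normal; order 18: 3/3 normal; order 36: 1/1 normal.
Total normal subgroups: 9.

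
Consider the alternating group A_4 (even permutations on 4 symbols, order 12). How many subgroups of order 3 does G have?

4

|G| = 12 and 3 | 12, so subgroups of order 3 are possible by Lagrange.
The subgroups of order 3 are: {e, (1 2 3), (1 3 2)}; {e, (1 2 4), (1 4 2)}; {e, (1 3 4), (1 4 3)}; {e, (2 3 4), (2 4 3)}.
So G has 4 subgroups of order 3.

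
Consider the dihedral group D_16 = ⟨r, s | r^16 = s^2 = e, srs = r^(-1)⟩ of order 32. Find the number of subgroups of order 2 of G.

17

|G| = 32 and 2 | 32, so subgroups of order 2 are possible by Lagrange.
The subgroups of order 2 are: {e, r^10s}; {e, r^11s}; {e, r^12s}; {e, r^13s}; … (17 in all).
So G has 17 subgroups of order 2.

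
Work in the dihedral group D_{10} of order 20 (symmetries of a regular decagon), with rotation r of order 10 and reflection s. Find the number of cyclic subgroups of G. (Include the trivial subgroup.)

Group the elements of G by the cyclic subgroup they generate; each cyclic subgroup of order d accounts for φ(d) elements.
Cyclic subgroups by order — order 1: 1; order 2: 11; order 5: 1; order 10: 1.
Total: 14.

14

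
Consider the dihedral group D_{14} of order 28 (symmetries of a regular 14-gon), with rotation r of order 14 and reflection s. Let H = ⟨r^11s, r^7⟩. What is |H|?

4

|⟨r^11s⟩| = 2 and |⟨r^7⟩| = 2, so |H| is a multiple of lcm(2, 2) = 2 and divides |G| = 28.
Closing under the operation: H = {e, r^7, r^4s, r^11s}, so |H| = 4.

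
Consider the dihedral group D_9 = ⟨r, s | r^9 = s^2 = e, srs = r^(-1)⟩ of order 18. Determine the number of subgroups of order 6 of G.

3

|G| = 18 and 6 | 18, so subgroups of order 6 are possible by Lagrange.
The subgroups of order 6 are: {e, r^3, r^6, r^2s, r^5s, r^8s}; {e, r^3, r^6, s, r^3s, r^6s}; {e, r^3, r^6, rs, r^4s, r^7s}.
So G has 3 subgroups of order 6.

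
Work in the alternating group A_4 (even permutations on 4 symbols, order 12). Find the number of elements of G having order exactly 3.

8

The elements of order 3 are: (2 3 4), (2 4 3), (1 2 3), (1 2 4), (1 3 2), (1 3 4), (1 4 2), (1 4 3).
That's 8.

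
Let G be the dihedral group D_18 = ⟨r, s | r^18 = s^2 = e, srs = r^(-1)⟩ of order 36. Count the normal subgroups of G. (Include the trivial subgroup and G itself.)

G has 45 subgroups. Checking conjugation-invariance by order — order 1: 1/1 normal; order 2: 1/19 normal; order 3: 1/1 normal; order 4: 0/9 normal; order 6: 1/7 normal; order 9: 1/1 normal; order 12: 0/3 normal; order 18: 3/3 normal; order 36: 1/1 normal.
Total normal subgroups: 9.

9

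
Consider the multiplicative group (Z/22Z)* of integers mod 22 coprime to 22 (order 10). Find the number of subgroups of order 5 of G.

|G| = 10 and 5 | 10, so subgroups of order 5 are possible by Lagrange.
The subgroups of order 5 are: {1, 3, 5, 9, 15}.
So G has 1 subgroup of order 5.

1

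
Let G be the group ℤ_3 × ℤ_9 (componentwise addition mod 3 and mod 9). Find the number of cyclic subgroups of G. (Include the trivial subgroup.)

8

Each element a generates a cyclic subgroup ⟨a⟩; distinct elements may generate the same one (a cyclic group of order d has φ(d) generators).
Cyclic subgroups by order — order 1: 1; order 3: 4; order 9: 3.
Total: 8.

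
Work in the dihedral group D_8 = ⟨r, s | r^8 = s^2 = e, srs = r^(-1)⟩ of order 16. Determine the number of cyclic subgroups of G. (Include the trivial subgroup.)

Each element a generates a cyclic subgroup ⟨a⟩; distinct elements may generate the same one (a cyclic group of order d has φ(d) generators).
Cyclic subgroups by order — order 1: 1; order 2: 9; order 4: 1; order 8: 1.
Total: 12.

12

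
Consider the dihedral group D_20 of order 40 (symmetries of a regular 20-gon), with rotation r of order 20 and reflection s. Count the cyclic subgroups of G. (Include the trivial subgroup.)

26

Group the elements of G by the cyclic subgroup they generate; each cyclic subgroup of order d accounts for φ(d) elements.
Cyclic subgroups by order — order 1: 1; order 2: 21; order 4: 1; order 5: 1; order 10: 1; order 20: 1.
Total: 26.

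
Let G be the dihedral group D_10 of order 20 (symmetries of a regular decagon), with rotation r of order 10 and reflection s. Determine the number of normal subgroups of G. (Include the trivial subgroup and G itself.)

7

G has 22 subgroups. Checking conjugation-invariance by order — order 1: 1/1 normal; order 2: 1/11 normal; order 4: 0/5 normal; order 5: 1/1 normal; order 10: 3/3 normal; order 20: 1/1 normal.
Total normal subgroups: 7.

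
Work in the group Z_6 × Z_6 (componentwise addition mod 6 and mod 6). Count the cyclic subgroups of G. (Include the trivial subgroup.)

20

Group the elements of G by the cyclic subgroup they generate; each cyclic subgroup of order d accounts for φ(d) elements.
Cyclic subgroups by order — order 1: 1; order 2: 3; order 3: 4; order 6: 12.
Total: 20.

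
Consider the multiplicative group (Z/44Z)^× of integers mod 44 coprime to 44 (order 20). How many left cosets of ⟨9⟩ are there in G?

|⟨9⟩| = 5 and |G| = 20.
By Lagrange, [G : H] = |G|/|H| = 20/5 = 4.

4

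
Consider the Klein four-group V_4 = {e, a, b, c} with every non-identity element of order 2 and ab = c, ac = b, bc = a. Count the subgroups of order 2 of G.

|G| = 4 and 2 | 4, so subgroups of order 2 are possible by Lagrange.
The subgroups of order 2 are: {e, a}; {e, b}; {e, c}.
So G has 3 subgroups of order 2.

3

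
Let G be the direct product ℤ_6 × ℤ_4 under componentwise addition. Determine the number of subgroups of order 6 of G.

3

|G| = 24 and 6 | 24, so subgroups of order 6 are possible by Lagrange.
The subgroups of order 6 are: {(0,0), (0,2), (2,0), (2,2), (4,0), (4,2)}; {(0,0), (1,0), (2,0), (3,0), (4,0), (5,0)}; {(0,0), (1,2), (2,0), (3,2), (4,0), (5,2)}.
So G has 3 subgroups of order 6.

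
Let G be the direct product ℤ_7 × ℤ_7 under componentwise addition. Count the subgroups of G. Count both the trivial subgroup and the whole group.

10

|G| = 49, so by Lagrange every subgroup order divides 49. Divisors: 1, 7, 49.
Subgroups by order — order 1: 1; order 7: 8; order 49: 1.
Total: 1 + 8 + 1 = 10.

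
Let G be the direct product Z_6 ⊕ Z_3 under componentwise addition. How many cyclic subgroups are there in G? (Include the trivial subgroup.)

10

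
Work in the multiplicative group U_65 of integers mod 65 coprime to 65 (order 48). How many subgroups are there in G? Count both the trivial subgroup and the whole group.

30

|G| = 48, so by Lagrange every subgroup order divides 48. Divisors: 1, 2, 3, 4, 6, 8, 12, 16, 24, 48.
Subgroups by order — order 1: 1; order 2: 3; order 3: 1; order 4: 7; order 6: 3; order 8: 3; order 12: 7; order 16: 1; order 24: 3; order 48: 1.
Total: 1 + 3 + 1 + 7 + 3 + 3 + 7 + 1 + 3 + 1 = 30.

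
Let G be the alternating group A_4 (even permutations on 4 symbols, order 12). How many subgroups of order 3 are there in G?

|G| = 12 and 3 | 12, so subgroups of order 3 are possible by Lagrange.
The subgroups of order 3 are: {e, (1 2 3), (1 3 2)}; {e, (1 2 4), (1 4 2)}; {e, (1 3 4), (1 4 3)}; {e, (2 3 4), (2 4 3)}.
So G has 4 subgroups of order 3.

4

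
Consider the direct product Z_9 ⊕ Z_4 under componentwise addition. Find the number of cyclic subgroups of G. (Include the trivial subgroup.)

9

Group the elements of G by the cyclic subgroup they generate; each cyclic subgroup of order d accounts for φ(d) elements.
Cyclic subgroups by order — order 1: 1; order 2: 1; order 3: 1; order 4: 1; order 6: 1; order 9: 1; order 12: 1; order 18: 1; order 36: 1.
Total: 9.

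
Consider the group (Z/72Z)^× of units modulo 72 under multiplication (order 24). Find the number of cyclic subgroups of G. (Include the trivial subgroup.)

16

A cyclic subgroup of order d is generated by each of its φ(d) elements of order d, so the cyclic subgroups of order d number (#elements of order d)/φ(d).
Cyclic subgroups by order — order 1: 1; order 2: 7; order 3: 1; order 6: 7.
Total: 16.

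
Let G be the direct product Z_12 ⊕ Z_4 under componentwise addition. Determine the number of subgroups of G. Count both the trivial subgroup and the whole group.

|G| = 48, so by Lagrange every subgroup order divides 48. Divisors: 1, 2, 3, 4, 6, 8, 12, 16, 24, 48.
Subgroups by order — order 1: 1; order 2: 3; order 3: 1; order 4: 7; order 6: 3; order 8: 3; order 12: 7; order 16: 1; order 24: 3; order 48: 1.
Total: 1 + 3 + 1 + 7 + 3 + 3 + 7 + 1 + 3 + 1 = 30.

30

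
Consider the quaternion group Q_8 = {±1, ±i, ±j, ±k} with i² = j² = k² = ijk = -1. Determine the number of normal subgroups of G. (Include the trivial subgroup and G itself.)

6

G has 6 subgroups. Checking conjugation-invariance by order — order 1: 1/1 normal; order 2: 1/1 normal; order 4: 3/3 normal; order 8: 1/1 normal.
Total normal subgroups: 6.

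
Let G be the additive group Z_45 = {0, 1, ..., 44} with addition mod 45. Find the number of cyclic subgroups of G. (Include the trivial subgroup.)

A cyclic subgroup of order d is generated by each of its φ(d) elements of order d, so the cyclic subgroups of order d number (#elements of order d)/φ(d).
Cyclic subgroups by order — order 1: 1; order 3: 1; order 5: 1; order 9: 1; order 15: 1; order 45: 1.
Total: 6.

6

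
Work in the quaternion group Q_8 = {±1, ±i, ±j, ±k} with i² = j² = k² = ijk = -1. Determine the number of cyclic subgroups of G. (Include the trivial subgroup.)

Group the elements of G by the cyclic subgroup they generate; each cyclic subgroup of order d accounts for φ(d) elements.
Cyclic subgroups by order — order 1: 1; order 2: 1; order 4: 3.
Total: 5.

5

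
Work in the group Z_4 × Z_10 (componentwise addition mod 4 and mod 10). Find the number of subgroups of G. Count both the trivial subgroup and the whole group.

16

|G| = 40, so by Lagrange every subgroup order divides 40. Divisors: 1, 2, 4, 5, 8, 10, 20, 40.
Subgroups by order — order 1: 1; order 2: 3; order 4: 3; order 5: 1; order 8: 1; order 10: 3; order 20: 3; order 40: 1.
Total: 1 + 3 + 3 + 1 + 1 + 3 + 3 + 1 = 16.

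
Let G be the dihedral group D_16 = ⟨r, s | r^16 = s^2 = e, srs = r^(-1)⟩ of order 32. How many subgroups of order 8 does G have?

5

|G| = 32 and 8 | 32, so subgroups of order 8 are possible by Lagrange.
The subgroups of order 8 are: {e, r^2, r^4, r^6, r^8, r^10, r^12, r^14}; {e, r^4, r^8, r^12, r^2s, r^6s, r^10s, r^14s}; {e, r^4, r^8, r^12, r^3s, r^7s, r^11s, r^15s}; {e, r^4, r^8, r^12, s, r^4s, r^8s, r^12s}; … (5 in all).
So G has 5 subgroups of order 8.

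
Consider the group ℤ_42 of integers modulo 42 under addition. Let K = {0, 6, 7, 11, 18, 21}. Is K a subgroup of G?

No

18 ∈ K but its inverse 24 ∉ K, so K is not a subgroup.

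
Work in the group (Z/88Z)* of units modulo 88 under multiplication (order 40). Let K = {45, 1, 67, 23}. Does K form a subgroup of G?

|K| = 4 divides |G| = 40, consistent with Lagrange.
K contains the identity, every element's inverse is in K, and K is closed under ·: it is a subgroup.

Yes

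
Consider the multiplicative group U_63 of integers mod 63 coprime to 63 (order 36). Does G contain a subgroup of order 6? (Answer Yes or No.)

6 | 36. A subgroup of order 6 is {1, 10, 19, 37, 46, 55}.

Yes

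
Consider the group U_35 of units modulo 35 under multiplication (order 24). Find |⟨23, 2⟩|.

12

|⟨23⟩| = 12 and |⟨2⟩| = 12, so |H| is a multiple of lcm(12, 12) = 12 and divides |G| = 24.
Closing under the operation: H = {1, 2, 4, 8, 9, 11, 16, 18, 22, 23, 29, 32}, so |H| = 12.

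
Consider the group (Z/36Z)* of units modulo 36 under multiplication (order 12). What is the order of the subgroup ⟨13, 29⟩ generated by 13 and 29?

|⟨13⟩| = 3 and |⟨29⟩| = 6, so |H| is a multiple of lcm(3, 6) = 6 and divides |G| = 12.
Closing under the operation: H = {1, 5, 13, 17, 25, 29}, so |H| = 6.

6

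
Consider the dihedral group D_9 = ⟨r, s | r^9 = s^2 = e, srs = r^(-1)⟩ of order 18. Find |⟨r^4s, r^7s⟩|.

|⟨r^4s⟩| = 2 and |⟨r^7s⟩| = 2, so |H| is a multiple of lcm(2, 2) = 2 and divides |G| = 18.
Closing under the operation: H = {e, r^3, r^6, rs, r^4s, r^7s}, so |H| = 6.

6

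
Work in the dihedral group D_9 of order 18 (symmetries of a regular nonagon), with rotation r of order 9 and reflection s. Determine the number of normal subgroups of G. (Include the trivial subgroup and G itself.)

G has 16 subgroups. Checking conjugation-invariance by order — order 1: 1/1 normal; order 2: 0/9 normal; order 3: 1/1 normal; order 6: 0/3 normal; order 9: 1/1 normal; order 18: 1/1 normal.
Total normal subgroups: 4.

4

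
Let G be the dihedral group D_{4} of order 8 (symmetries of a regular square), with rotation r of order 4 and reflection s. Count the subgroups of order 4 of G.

3

|G| = 8 and 4 | 8, so subgroups of order 4 are possible by Lagrange.
The subgroups of order 4 are: {e, r, r^2, r^3}; {e, r^2, s, r^2s}; {e, r^2, rs, r^3s}.
So G has 3 subgroups of order 4.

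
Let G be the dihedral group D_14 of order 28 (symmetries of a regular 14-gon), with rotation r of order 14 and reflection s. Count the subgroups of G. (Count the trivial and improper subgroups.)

|G| = 28, so by Lagrange every subgroup order divides 28. Divisors: 1, 2, 4, 7, 14, 28.
Subgroups by order — order 1: 1; order 2: 15; order 4: 7; order 7: 1; order 14: 3; order 28: 1.
Total: 1 + 15 + 7 + 1 + 3 + 1 = 28.

28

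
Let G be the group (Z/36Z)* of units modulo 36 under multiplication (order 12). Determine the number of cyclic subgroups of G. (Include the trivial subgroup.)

Group the elements of G by the cyclic subgroup they generate; each cyclic subgroup of order d accounts for φ(d) elements.
Cyclic subgroups by order — order 1: 1; order 2: 3; order 3: 1; order 6: 3.
Total: 8.

8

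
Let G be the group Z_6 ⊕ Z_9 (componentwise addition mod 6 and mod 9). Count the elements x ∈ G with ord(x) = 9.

18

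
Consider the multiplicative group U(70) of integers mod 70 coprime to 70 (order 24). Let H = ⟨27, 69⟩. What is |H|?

|⟨27⟩| = 4 and |⟨69⟩| = 2, so |H| is a multiple of lcm(4, 2) = 4 and divides |G| = 24.
Closing under the operation: H = {1, 13, 27, 29, 41, 43, 57, 69}, so |H| = 8.

8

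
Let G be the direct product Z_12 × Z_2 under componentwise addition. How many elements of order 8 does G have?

0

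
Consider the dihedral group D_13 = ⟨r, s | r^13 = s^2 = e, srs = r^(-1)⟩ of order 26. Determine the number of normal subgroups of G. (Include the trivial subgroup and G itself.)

3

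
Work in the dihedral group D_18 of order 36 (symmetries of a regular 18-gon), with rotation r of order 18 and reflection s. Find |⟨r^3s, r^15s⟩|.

|⟨r^3s⟩| = 2 and |⟨r^15s⟩| = 2, so |H| is a multiple of lcm(2, 2) = 2 and divides |G| = 36.
Closing under the operation: H = {e, r^6, r^12, r^3s, r^9s, r^15s}, so |H| = 6.

6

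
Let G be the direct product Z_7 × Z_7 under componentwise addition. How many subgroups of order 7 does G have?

|G| = 49 and 7 | 49, so subgroups of order 7 are possible by Lagrange.
The subgroups of order 7 are: {(0,0), (0,1), (0,2), (0,3), (0,4), (0,5), (0,6)}; {(0,0), (1,0), (2,0), (3,0), (4,0), (5,0), (6,0)}; {(0,0), (1,1), (2,2), (3,3), (4,4), (5,5), (6,6)}; {(0,0), (1,2), (2,4), (3,6), (4,1), (5,3), (6,5)}; … (8 in all).
So G has 8 subgroups of order 7.

8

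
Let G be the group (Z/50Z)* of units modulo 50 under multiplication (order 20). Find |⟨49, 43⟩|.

4

|⟨49⟩| = 2 and |⟨43⟩| = 4, so |H| is a multiple of lcm(2, 4) = 4 and divides |G| = 20.
Closing under the operation: H = {1, 7, 43, 49}, so |H| = 4.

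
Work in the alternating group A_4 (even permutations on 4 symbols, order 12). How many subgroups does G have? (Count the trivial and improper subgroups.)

10

|G| = 12, so by Lagrange every subgroup order divides 12. Divisors: 1, 2, 3, 4, 6, 12.
Subgroups by order — order 1: 1; order 2: 3; order 3: 4; order 4: 1; order 6: 0; order 12: 1.
Total: 1 + 3 + 4 + 1 + 0 + 1 = 10.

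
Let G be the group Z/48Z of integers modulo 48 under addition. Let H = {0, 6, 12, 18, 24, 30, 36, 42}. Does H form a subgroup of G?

Yes

|H| = 8 divides |G| = 48, consistent with Lagrange.
H contains the identity, every element's inverse is in H, and H is closed under +: it is a subgroup.
In fact H = ⟨6⟩.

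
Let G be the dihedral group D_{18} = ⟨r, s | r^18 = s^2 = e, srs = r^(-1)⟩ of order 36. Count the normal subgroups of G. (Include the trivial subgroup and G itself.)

9

G has 45 subgroups. Checking conjugation-invariance by order — order 1: 1/1 normal; order 2: 1/19 normal; order 3: 1/1 normal; order 4: 0/9 normal; order 6: 1/7 normal; order 9: 1/1 normal; order 12: 0/3 normal; order 18: 3/3 normal; order 36: 1/1 normal.
Total normal subgroups: 9.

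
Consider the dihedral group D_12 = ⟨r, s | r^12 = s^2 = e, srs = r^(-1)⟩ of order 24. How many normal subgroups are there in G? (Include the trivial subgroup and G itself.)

9

G has 34 subgroups. Checking conjugation-invariance by order — order 1: 1/1 normal; order 2: 1/13 normal; order 3: 1/1 normal; order 4: 1/7 normal; order 6: 1/5 normal; order 8: 0/3 normal; order 12: 3/3 normal; order 24: 1/1 normal.
Total normal subgroups: 9.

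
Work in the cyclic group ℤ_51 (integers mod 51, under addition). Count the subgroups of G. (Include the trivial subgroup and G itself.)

4

Subgroups of the cyclic group ℤ_51 correspond bijectively to divisors of 51.
Divisors of 51: 1, 3, 17, 51.
So ℤ_51 has 4 subgroups.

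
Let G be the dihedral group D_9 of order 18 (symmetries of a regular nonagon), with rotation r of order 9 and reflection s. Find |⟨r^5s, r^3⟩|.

6

|⟨r^5s⟩| = 2 and |⟨r^3⟩| = 3, so |H| is a multiple of lcm(2, 3) = 6 and divides |G| = 18.
Closing under the operation: H = {e, r^3, r^6, r^2s, r^5s, r^8s}, so |H| = 6.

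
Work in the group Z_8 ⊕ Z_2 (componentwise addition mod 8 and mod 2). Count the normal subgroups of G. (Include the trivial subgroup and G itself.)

G is abelian, so every subgroup is normal.
G has 11 subgroups in total, hence 11 normal subgroups.

11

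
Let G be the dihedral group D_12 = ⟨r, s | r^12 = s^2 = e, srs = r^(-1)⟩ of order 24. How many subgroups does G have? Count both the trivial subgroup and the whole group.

34

|G| = 24, so by Lagrange every subgroup order divides 24. Divisors: 1, 2, 3, 4, 6, 8, 12, 24.
Subgroups by order — order 1: 1; order 2: 13; order 3: 1; order 4: 7; order 6: 5; order 8: 3; order 12: 3; order 24: 1.
Total: 1 + 13 + 1 + 7 + 5 + 3 + 3 + 1 = 34.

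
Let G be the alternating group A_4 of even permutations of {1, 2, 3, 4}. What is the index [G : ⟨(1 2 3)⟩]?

4

|⟨(1 2 3)⟩| = 3 and |G| = 12.
By Lagrange, [G : H] = |G|/|H| = 12/3 = 4.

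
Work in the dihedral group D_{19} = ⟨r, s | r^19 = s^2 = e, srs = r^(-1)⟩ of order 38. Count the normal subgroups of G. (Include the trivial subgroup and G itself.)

3

G has 22 subgroups. Checking conjugation-invariance by order — order 1: 1/1 normal; order 2: 0/19 normal; order 19: 1/1 normal; order 38: 1/1 normal.
Total normal subgroups: 3.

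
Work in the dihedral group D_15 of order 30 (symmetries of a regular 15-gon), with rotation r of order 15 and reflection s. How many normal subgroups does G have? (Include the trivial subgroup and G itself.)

G has 28 subgroups. Checking conjugation-invariance by order — order 1: 1/1 normal; order 2: 0/15 normal; order 3: 1/1 normal; order 5: 1/1 normal; order 6: 0/5 normal; order 10: 0/3 normal; order 15: 1/1 normal; order 30: 1/1 normal.
Total normal subgroups: 5.

5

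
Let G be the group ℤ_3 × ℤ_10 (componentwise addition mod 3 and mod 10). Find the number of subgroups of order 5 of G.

|G| = 30 and 5 | 30, so subgroups of order 5 are possible by Lagrange.
The subgroups of order 5 are: {(0,0), (0,2), (0,4), (0,6), (0,8)}.
So G has 1 subgroup of order 5.

1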